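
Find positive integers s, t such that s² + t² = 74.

Search for s with 74 - s² a perfect square.
s = 5: 74 - 5² = 74 - 25 = 49 = 7² ✓
So s = 5, t = 7.

s = 5, t = 7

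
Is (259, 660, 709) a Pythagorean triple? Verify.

Compute a² + b² = 259² + 660² = 67081 + 435600 = 502681
Compute c² = 709² = 502681
Since 502681 = 502681, confirmed.

Yes, it is a Pythagorean triple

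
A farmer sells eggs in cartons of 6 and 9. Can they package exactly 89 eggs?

We need non-negative a, b with 6a + 9b = 89.
gcd(6, 9) = 3, and 3 does not divide 89.
No integer solutions exist.

No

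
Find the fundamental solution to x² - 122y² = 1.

We seek the smallest positive integers (x, y) with x² - 122y² = 1, i.e., x² = 122y² + 1.
Try successive y values:
y = 1: x² = 122·1² + 1 = 123, not a perfect square
y = 2: x² = 122·2² + 1 = 489, not a perfect square
y = 3: x² = 122·3² + 1 = 1099, not a perfect square
... continuing the search (or via continued fractions) ...
y = 22: x² = 122·22² + 1 = 59049, x = 243 ✓

Verify: 243² - 122·22² = 59049 - 59048 = 1 ✓

x = 243, y = 22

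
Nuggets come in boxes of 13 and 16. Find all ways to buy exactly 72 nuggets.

We need non-negative integers (x, y) with 13x + 16y = 72.
For each x in 0..5, check if 72 - 13x is a non-negative multiple of 16.
No x yields an integer y ≥ 0.

No solution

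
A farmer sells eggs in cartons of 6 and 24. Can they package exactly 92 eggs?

We need non-negative a, b with 6a + 24b = 92.
gcd(6, 24) = 6, and 6 does not divide 92.
No integer solutions exist.

No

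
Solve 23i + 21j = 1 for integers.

Step 1: Check solvability.
gcd(23, 21) = 1
Since 1 divides 1, solutions exist.

Step 2: Apply extended Euclidean algorithm to find gcd.
We find integers such that 23*x0 + 21*y0 = 1

Step 3: Scale the particular solution.
Multiply by 1/1 = 1:
i = -10, j = 11

Step 4: Verify.
23*(-10) + 21*(11) = 1 = 1 ✓

i = -10, j = 11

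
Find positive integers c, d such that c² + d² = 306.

Search for c with 306 - c² a perfect square.
c = 9: 306 - 9² = 306 - 81 = 225 = 15² ✓
So c = 9, d = 15.

c = 9, d = 15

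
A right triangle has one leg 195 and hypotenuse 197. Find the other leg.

b² = c² - a² = 38809 - 38025 = 784
b = 28

28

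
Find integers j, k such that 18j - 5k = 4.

Step 1: Check solvability.
gcd(18, 5) = 1
Since 1 divides 4, solutions exist.

Step 2: Apply extended Euclidean algorithm to find gcd.
We find integers such that 18*x0 + 5*y0 = 1

Step 3: Scale the particular solution.
Multiply by 4/1 = 4:
j = 8, k = 28

Step 4: Verify.
18*(8) - 5*(28) = 4 = 4 ✓

j = 8, k = 28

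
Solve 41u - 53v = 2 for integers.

Step 1: Check solvability.
gcd(41, 53) = 1
Since 1 divides 2, solutions exist.

Step 2: Apply extended Euclidean algorithm to find gcd.
We find integers such that 41*x0 + 53*y0 = 1

Step 3: Scale the particular solution.
Multiply by 2/1 = 2:
u = 44, v = 34

Step 4: Verify.
41*(44) - 53*(34) = 2 = 2 ✓

u = 44, v = 34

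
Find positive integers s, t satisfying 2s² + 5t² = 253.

Try small values of s and check whether (253 - 2s²)/5 is a perfect square.
s = 2: 2·2² = 8, so 5t² = 253 - 8 = 245, giving t² = 49, t = 7.
Check: 2·2² + 5·7² = 8 + 245 = 253 ✓

s = 2, t = 7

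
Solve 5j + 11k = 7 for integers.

Step 1: Check solvability.
gcd(5, 11) = 1
Since 1 divides 7, solutions exist.

Step 2: Apply extended Euclidean algorithm to find gcd.
We find integers such that 5*x0 + 11*y0 = 1

Step 3: Scale the particular solution.
Multiply by 7/1 = 7:
j = -14, k = 7

Step 4: Verify.
5*(-14) + 11*(7) = 7 = 7 ✓

j = -14, k = 7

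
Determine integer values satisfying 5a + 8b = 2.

Step 1: Check solvability.
gcd(5, 8) = 1
Since 1 divides 2, solutions exist.

Step 2: Apply extended Euclidean algorithm to find gcd.
We find integers such that 5*x0 + 8*y0 = 1

Step 3: Scale the particular solution.
Multiply by 2/1 = 2:
a = -6, b = 4

Step 4: Verify.
5*(-6) + 8*(4) = 2 = 2 ✓

a = -6, b = 4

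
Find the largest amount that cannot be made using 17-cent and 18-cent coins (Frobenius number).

For two coprime denominations a and b, the Frobenius number (largest value not representable as a non-negative combination) is ab - a - b.
Here gcd(17, 18) = 1, so they are coprime.
F(17, 18) = 17·18 - 17 - 18 = 306 - 35 = 271

271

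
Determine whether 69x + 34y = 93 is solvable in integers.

Step 1: Compute gcd(69, 34).
gcd(69, 34) = 1

Step 2: Check divisibility.
Does 1 divide 93? 93 = 1 x 93, so yes.

By the theorem on linear Diophantine equations, 69x + 34y = 93 has integer solutions if and only if gcd(69, 34) divides 93. Since 1 | 93, solutions exist.

Yes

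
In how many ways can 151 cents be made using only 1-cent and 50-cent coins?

We need non-negative integers (x, y) with 1x + 50y = 151.
For each x from 0 to 151, check if (151 - 1x) is a non-negative multiple of 50.
Solutions (x, y): (1,3), (51,2), (101,1), (151,0)
Count: 4

4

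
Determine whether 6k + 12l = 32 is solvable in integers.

Step 1: Compute gcd(6, 12).
gcd(6, 12) = 6

Step 2: Check divisibility.
Does 6 divide 32? 32 = 6 x 5 + 2, so no.

By the theorem on linear Diophantine equations, 6k + 12l = 32 has integer solutions if and only if gcd(6, 12) divides 32. Since 6 does not divide 32, no solutions exist.

No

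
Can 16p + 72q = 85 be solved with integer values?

Step 1: Compute gcd(16, 72).
gcd(16, 72) = 8

Step 2: Check divisibility.
Does 8 divide 85? 85 = 8 x 10 + 5, so no.

By the theorem on linear Diophantine equations, 16p + 72q = 85 has integer solutions if and only if gcd(16, 72) divides 85. Since 8 does not divide 85, no solutions exist.

No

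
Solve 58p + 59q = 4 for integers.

Step 1: Check solvability.
gcd(58, 59) = 1
Since 1 divides 4, solutions exist.

Step 2: Apply extended Euclidean algorithm to find gcd.
We find integers such that 58*x0 + 59*y0 = 1

Step 3: Scale the particular solution.
Multiply by 4/1 = 4:
p = -4, q = 4

Step 4: Verify.
58*(-4) + 59*(4) = 4 = 4 ✓

p = -4, q = 4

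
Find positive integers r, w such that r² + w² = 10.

Search for r with 10 - r² a perfect square.
r = 1: 10 - 1² = 10 - 1 = 9 = 3² ✓
So r = 1, w = 3.

r = 1, w = 3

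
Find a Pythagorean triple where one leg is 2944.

We need the other leg and hypotenuse such that 2944² + x² = c².
Take x = 990, c = 3106: 2944² + 990² = 8667136 + 980100 = 9647236 = 3106² ✓
Triple: (990, 2944, 3106)

(990, 2944, 3106)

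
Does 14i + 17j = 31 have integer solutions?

Step 1: Compute gcd(14, 17).
gcd(14, 17) = 1

Step 2: Check divisibility.
Does 1 divide 31? 31 = 1 x 31, so yes.

By the theorem on linear Diophantine equations, 14i + 17j = 31 has integer solutions if and only if gcd(14, 17) divides 31. Since 1 | 31, solutions exist.

Yes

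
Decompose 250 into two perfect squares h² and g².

We need to find integers h, g > 0 such that h² + g² = 250.
Trying h = 5: g² = 250 - 5² = 250 - 25 = 225
g = 15
Check: 5² + 15² = 25 + 225 = 250 ✓

250 = 5² + 15²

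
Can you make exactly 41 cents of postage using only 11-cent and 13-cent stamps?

We need non-negative x, y with 11x + 13y = 41.
gcd(11, 13) = 1 divides 41, so integer solutions exist, but checking x = 0..3 shows none with y ≥ 0.
So 41 cannot be made with non-negative stamp counts.

No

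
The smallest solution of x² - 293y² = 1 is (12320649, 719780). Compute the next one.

Solutions to x² - Dy² = 1 are generated by powers of (x₀ + y₀√D).
The next solution satisfies x₁ + y₁√293 = (x₀ + y₀√293)², giving:
x₁ = x₀² + 293y₀² = 12320649² + 293·719780² = 151798391781201 + 151798391781200 = 303596783562401
y₁ = 2x₀y₀ = 2·12320649·719780 = 17736313474440

Verify: 303596783562401² - 293·17736313474440² = 92171006989435358028260884801 - 92171006989435358028260884800 = 1 ✓

x = 303596783562401, y = 17736313474440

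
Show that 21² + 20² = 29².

Compute a² + b²:
21² + 20² = 441 + 400 = 841
Compute c²:
29² = 841
Since 841 = 841, it is a Pythagorean triple.

Yes, it is a Pythagorean triple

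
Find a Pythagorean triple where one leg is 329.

We need the other leg and hypotenuse such that 329² + x² = c².
Take x = 1080, c = 1129: 329² + 1080² = 108241 + 1166400 = 1274641 = 1129² ✓
Triple: (329, 1080, 1129)

(329, 1080, 1129)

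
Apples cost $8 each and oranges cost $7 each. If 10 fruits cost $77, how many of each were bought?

Let a = apples, o = oranges.
a + o = 10
8a + 7o = 77
Substitute o = 10 - a:
8a + 7(10 - a) = 77
(8 - 7)a = 77 - 70
1a = 7
a = 7, o = 10 - 7 = 3

Apples: 7, Oranges: 3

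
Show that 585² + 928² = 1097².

Compute a² + b² = 585² + 928² = 342225 + 861184 = 1203409
Compute c² = 1097² = 1203409
Since 1203409 = 1203409, confirmed.

Yes, it is a Pythagorean triple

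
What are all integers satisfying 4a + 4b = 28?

Step 1: Compute gcd(4, 4) = 4.
Since 4 divides 28, solutions exist.

Step 2: Find a particular solution using extended Euclidean algorithm.
We get a₀ = 0, b₀ = 7.
Check: 4*0 + 4*7 = 28 = 28 ✓

Step 3: Write the general solution.
a = 0 + (4/4)t = 0 + 1t
b = 7 - (4/4)t = 7 - 1t
for any integer t.

a = 0 + 1t, b = 7 - 1t for integer t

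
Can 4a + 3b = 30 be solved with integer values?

Step 1: Compute gcd(4, 3).
gcd(4, 3) = 1

Step 2: Check divisibility.
Does 1 divide 30? 30 = 1 x 30, so yes.

By the theorem on linear Diophantine equations, 4a + 3b = 30 has integer solutions if and only if gcd(4, 3) divides 30. Since 1 | 30, solutions exist.

Yes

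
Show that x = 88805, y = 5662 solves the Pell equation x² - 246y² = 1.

Compute x² = 88805² = 7886328025
Compute 246y² = 246·5662² = 246·32058244 = 7886328024
x² - 246y² = 7886328025 - 7886328024 = 1
Since this equals 1, (88805, 5662) is a solution.

Yes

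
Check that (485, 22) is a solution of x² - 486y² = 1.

Compute x² = 485² = 235225
Compute 486y² = 486·22² = 486·484 = 235224
x² - 486y² = 235225 - 235224 = 1
Since this equals 1, (485, 22) is a solution.

Yes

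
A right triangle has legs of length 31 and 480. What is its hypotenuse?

c² = a² + b² = 31² + 480² = 961 + 230400 = 231361
c = 481

481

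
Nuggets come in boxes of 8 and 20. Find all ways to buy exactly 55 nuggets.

We need non-negative integers (x, y) with 8x + 20y = 55.
For each x in 0..6, check if 55 - 8x is a non-negative multiple of 20.
No x yields an integer y ≥ 0.

No solution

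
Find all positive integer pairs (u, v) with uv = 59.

The positive divisors of 59 are: 1, 59.
Each divisor d gives the pair (d, 59/d):
(1, 59), (59, 1)

(1, 59), (59, 1)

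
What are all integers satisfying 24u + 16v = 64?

Step 1: Compute gcd(24, 16) = 8.
Since 8 divides 64, solutions exist.

Step 2: Find a particular solution using extended Euclidean algorithm.
We get u₀ = 8, v₀ = -8.
Check: 24*8 + 16*-8 = 64 = 64 ✓

Step 3: Write the general solution.
u = 8 + (16/8)t = 8 + 2t
v = -8 - (24/8)t = -8 - 3t
for any integer t.

u = 8 + 2t, v = -8 - 3t for integer t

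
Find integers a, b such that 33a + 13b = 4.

Step 1: Check solvability.
gcd(33, 13) = 1
Since 1 divides 4, solutions exist.

Step 2: Apply extended Euclidean algorithm to find gcd.
We find integers such that 33*x0 + 13*y0 = 1

Step 3: Scale the particular solution.
Multiply by 4/1 = 4:
a = 8, b = -20

Step 4: Verify.
33*(8) + 13*(-20) = 4 = 4 ✓

a = 8, b = -20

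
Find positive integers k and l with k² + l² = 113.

We need to find integers k, l > 0 such that k² + l² = 113.
Trying k = 7: l² = 113 - 7² = 113 - 49 = 64
l = 8
Check: 7² + 8² = 49 + 64 = 113 ✓

113 = 7² + 8²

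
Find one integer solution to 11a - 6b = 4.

Step 1: Check solvability.
gcd(11, 6) = 1
Since 1 divides 4, solutions exist.

Step 2: Apply extended Euclidean algorithm to find gcd.
We find integers such that 11*x0 + 6*y0 = 1

Step 3: Scale the particular solution.
Multiply by 4/1 = 4:
a = -4, b = -8

Step 4: Verify.
11*(-4) - 6*(-8) = 4 = 4 ✓

a = -4, b = -8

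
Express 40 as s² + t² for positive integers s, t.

We need to find integers s, t > 0 such that s² + t² = 40.
Trying s = 2: t² = 40 - 2² = 40 - 4 = 36
t = 6
Check: 2² + 6² = 4 + 36 = 40 ✓

40 = 2² + 6²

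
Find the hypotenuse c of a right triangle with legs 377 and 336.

c² = a² + b² = 377² + 336² = 142129 + 112896 = 255025
c = 505

505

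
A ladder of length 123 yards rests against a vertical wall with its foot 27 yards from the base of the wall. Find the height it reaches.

The ladder, wall, and ground form a right triangle with hypotenuse 123 and one leg 27.
By the Pythagorean theorem: h² = 123² - 27² = 15129 - 729 = 14400
h = √14400 = 120 yards

120 yards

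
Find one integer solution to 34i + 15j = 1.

Step 1: Check solvability.
gcd(34, 15) = 1
Since 1 divides 1, solutions exist.

Step 2: Apply extended Euclidean algorithm to find gcd.
We find integers such that 34*x0 + 15*y0 = 1

Step 3: Scale the particular solution.
Multiply by 1/1 = 1:
i = 4, j = -9

Step 4: Verify.
34*(4) + 15*(-9) = 1 = 1 ✓

i = 4, j = -9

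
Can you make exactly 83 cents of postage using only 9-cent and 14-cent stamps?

We need non-negative x, y with 9x + 14y = 83.
gcd(9, 14) = 1 divides 83, so integer solutions exist.
Search for a non-negative one: x = 3 gives 14y = 83 - 27 = 56, so y = 4.
Check: 9·3 + 14·4 = 83 ✓

Yes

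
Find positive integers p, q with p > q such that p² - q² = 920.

Factor: p² - q² = (p+q)(p-q) = 920.
We need two factors of 920 with the same parity.
Use p+q = 460 and p-q = 2 (product 460·2 = 920).
Adding: 2p = 462, so p = 231.
Subtracting: 2q = 458, so q = 229.
Check: 231² - 229² = 53361 - 52441 = 920 ✓

p = 231, q = 229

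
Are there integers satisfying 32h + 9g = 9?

Step 1: Compute gcd(32, 9).
gcd(32, 9) = 1

Step 2: Check divisibility.
Does 1 divide 9? 9 = 1 x 9, so yes.

By the theorem on linear Diophantine equations, 32h + 9g = 9 has integer solutions if and only if gcd(32, 9) divides 9. Since 1 | 9, solutions exist.

Yes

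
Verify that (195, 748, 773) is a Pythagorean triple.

Compute a² + b² = 195² + 748² = 38025 + 559504 = 597529
Compute c² = 773² = 597529
Since 597529 = 597529, confirmed.

Yes, it is a Pythagorean triple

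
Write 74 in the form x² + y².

We need to find integers x, y > 0 such that x² + y² = 74.
Trying x = 5: y² = 74 - 5² = 74 - 25 = 49
y = 7
Check: 5² + 7² = 25 + 49 = 74 ✓

74 = 5² + 7²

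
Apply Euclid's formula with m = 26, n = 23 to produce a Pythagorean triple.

a = m² - n² = 26² - 23² = 676 - 529 = 147
b = 2mn = 2·26·23 = 1196
c = m² + n² = 676 + 529 = 1205
Verify: 147² + 1196² = 21609 + 1430416 = 1452025 = 1205² ✓

(147, 1196, 1205)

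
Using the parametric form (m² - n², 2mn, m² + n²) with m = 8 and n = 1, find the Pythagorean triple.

a = m² - n² = 8² - 1² = 64 - 1 = 63
b = 2mn = 2·8·1 = 16
c = m² + n² = 64 + 1 = 65
Verify: 63² + 16² = 3969 + 256 = 4225 = 65² ✓

(63, 16, 65)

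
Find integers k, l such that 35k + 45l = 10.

Step 1: Check solvability.
gcd(35, 45) = 5
Since 5 divides 10, solutions exist.

Step 2: Apply extended Euclidean algorithm to find gcd.
We find integers such that 35*x0 + 45*y0 = 5

Step 3: Scale the particular solution.
Multiply by 10/5 = 2:
k = 8, l = -6

Step 4: Verify.
35*(8) + 45*(-6) = 10 = 10 ✓

k = 8, l = -6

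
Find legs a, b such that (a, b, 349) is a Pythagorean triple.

We need a² + b² = 349² = 121801.
Trying: 299² + 180² = 89401 + 32400 = 121801 ✓

(299, 180, 349)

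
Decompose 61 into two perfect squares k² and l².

We need to find integers k, l > 0 such that k² + l² = 61.
Trying k = 5: l² = 61 - 5² = 61 - 25 = 36
l = 6
Check: 5² + 6² = 25 + 36 = 61 ✓

61 = 5² + 6²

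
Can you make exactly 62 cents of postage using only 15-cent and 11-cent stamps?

We need non-negative x, y with 15x + 11y = 62.
gcd(15, 11) = 1 divides 62, so integer solutions exist, but checking x = 0..4 shows none with y ≥ 0.
So 62 cannot be made with non-negative stamp counts.

No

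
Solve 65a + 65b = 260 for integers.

Step 1: Check solvability.
gcd(65, 65) = 65
Since 65 divides 260, solutions exist.

Step 2: Apply extended Euclidean algorithm to find gcd.
We find integers such that 65*x0 + 65*y0 = 65

Step 3: Scale the particular solution.
Multiply by 260/65 = 4:
a = 0, b = 4

Step 4: Verify.
65*(0) + 65*(4) = 260 = 260 ✓

a = 0, b = 4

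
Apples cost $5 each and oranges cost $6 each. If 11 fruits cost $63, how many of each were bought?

Let a = apples, o = oranges.
a + o = 11
5a + 6o = 63
Substitute o = 11 - a:
5a + 6(11 - a) = 63
(5 - 6)a = 63 - 66
-1a = -3
a = 3, o = 11 - 3 = 8

Apples: 3, Oranges: 8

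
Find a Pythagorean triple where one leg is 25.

We need the other leg and hypotenuse such that 25² + x² = c².
Take x = 312, c = 313: 25² + 312² = 625 + 97344 = 97969 = 313² ✓
Triple: (25, 312, 313)

(25, 312, 313)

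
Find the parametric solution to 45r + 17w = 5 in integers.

Step 1: Compute gcd(45, 17) = 1.
Since 1 divides 5, solutions exist.

Step 2: Find a particular solution using extended Euclidean algorithm.
We get r₀ = -15, w₀ = 40.
Check: 45*-15 + 17*40 = 5 = 5 ✓

Step 3: Write the general solution.
r = -15 + (17/1)t = -15 + 17t
w = 40 - (45/1)t = 40 - 45t
for any integer t.

r = -15 + 17t, w = 40 - 45t for integer t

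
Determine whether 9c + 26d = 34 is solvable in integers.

Step 1: Compute gcd(9, 26).
gcd(9, 26) = 1

Step 2: Check divisibility.
Does 1 divide 34? 34 = 1 x 34, so yes.

By the theorem on linear Diophantine equations, 9c + 26d = 34 has integer solutions if and only if gcd(9, 26) divides 34. Since 1 | 34, solutions exist.

Yes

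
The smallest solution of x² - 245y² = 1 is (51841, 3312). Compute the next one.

Solutions to x² - Dy² = 1 are generated by powers of (x₀ + y₀√D).
The next solution satisfies x₁ + y₁√245 = (x₀ + y₀√245)², giving:
x₁ = x₀² + 245y₀² = 51841² + 245·3312² = 2687489281 + 2687489280 = 5374978561
y₁ = 2x₀y₀ = 2·51841·3312 = 343394784

Verify: 5374978561² - 245·343394784² = 28890394531209630721 - 28890394531209630720 = 1 ✓

x = 5374978561, y = 343394784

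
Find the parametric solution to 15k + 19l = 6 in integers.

Step 1: Compute gcd(15, 19) = 1.
Since 1 divides 6, solutions exist.

Step 2: Find a particular solution using extended Euclidean algorithm.
We get k₀ = -30, l₀ = 24.
Check: 15*-30 + 19*24 = 6 = 6 ✓

Step 3: Write the general solution.
k = -30 + (19/1)t = -30 + 19t
l = 24 - (15/1)t = 24 - 15t
for any integer t.

k = -30 + 19t, l = 24 - 15t for integer t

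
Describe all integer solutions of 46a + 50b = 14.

Step 1: Compute gcd(46, 50) = 2.
Since 2 divides 14, solutions exist.

Step 2: Find a particular solution using extended Euclidean algorithm.
We get a₀ = 84, b₀ = -77.
Check: 46*84 + 50*-77 = 14 = 14 ✓

Step 3: Write the general solution.
a = 84 + (50/2)t = 84 + 25t
b = -77 - (46/2)t = -77 - 23t
for any integer t.

a = 84 + 25t, b = -77 - 23t for integer t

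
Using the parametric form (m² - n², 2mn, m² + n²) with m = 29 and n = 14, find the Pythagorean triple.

a = m² - n² = 29² - 14² = 841 - 196 = 645
b = 2mn = 2·29·14 = 812
c = m² + n² = 841 + 196 = 1037
Verify: 645² + 812² = 416025 + 659344 = 1075369 = 1037² ✓

(645, 812, 1037)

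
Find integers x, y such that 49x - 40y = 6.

Step 1: Check solvability.
gcd(49, 40) = 1
Since 1 divides 6, solutions exist.

Step 2: Apply extended Euclidean algorithm to find gcd.
We find integers such that 49*x0 + 40*y0 = 1

Step 3: Scale the particular solution.
Multiply by 6/1 = 6:
x = 54, y = 66

Step 4: Verify.
49*(54) - 40*(66) = 6 = 6 ✓

x = 54, y = 66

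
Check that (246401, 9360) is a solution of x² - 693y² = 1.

Compute x² = 246401² = 60713452801
Compute 693y² = 693·9360² = 693·87609600 = 60713452800
x² - 693y² = 60713452801 - 60713452800 = 1
Since this equals 1, (246401, 9360) is a solution.

Yes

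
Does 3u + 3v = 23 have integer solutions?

Step 1: Compute gcd(3, 3).
gcd(3, 3) = 3

Step 2: Check divisibility.
Does 3 divide 23? 23 = 3 x 7 + 2, so no.

By the theorem on linear Diophantine equations, 3u + 3v = 23 has integer solutions if and only if gcd(3, 3) divides 23. Since 3 does not divide 23, no solutions exist.

No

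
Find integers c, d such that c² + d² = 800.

We need to find integers c, d > 0 such that c² + d² = 800.
Trying c = 4: d² = 800 - 4² = 800 - 16 = 784
d = 28
Check: 4² + 28² = 16 + 784 = 800 ✓

800 = 4² + 28²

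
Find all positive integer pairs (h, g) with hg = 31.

The positive divisors of 31 are: 1, 31.
Each divisor d gives the pair (d, 31/d):
(1, 31), (31, 1)

(1, 31), (31, 1)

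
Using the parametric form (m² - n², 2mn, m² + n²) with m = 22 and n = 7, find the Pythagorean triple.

a = m² - n² = 22² - 7² = 484 - 49 = 435
b = 2mn = 2·22·7 = 308
c = m² + n² = 484 + 49 = 533
Verify: 435² + 308² = 189225 + 94864 = 284089 = 533² ✓

(435, 308, 533)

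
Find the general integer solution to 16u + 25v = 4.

Step 1: Compute gcd(16, 25) = 1.
Since 1 divides 4, solutions exist.

Step 2: Find a particular solution using extended Euclidean algorithm.
We get u₀ = 44, v₀ = -28.
Check: 16*44 + 25*-28 = 4 = 4 ✓

Step 3: Write the general solution.
u = 44 + (25/1)t = 44 + 25t
v = -28 - (16/1)t = -28 - 16t
for any integer t.

u = 44 + 25t, v = -28 - 16t for integer t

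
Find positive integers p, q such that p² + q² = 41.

Search for p with 41 - p² a perfect square.
p = 4: 41 - 4² = 41 - 16 = 25 = 5² ✓
So p = 4, q = 5.

p = 4, q = 5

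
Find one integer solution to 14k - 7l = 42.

Step 1: Check solvability.
gcd(14, 7) = 7
Since 7 divides 42, solutions exist.

Step 2: Apply extended Euclidean algorithm to find gcd.
We find integers such that 14*x0 + 7*y0 = 7

Step 3: Scale the particular solution.
Multiply by 42/7 = 6:
k = 0, l = -6

Step 4: Verify.
14*(0) - 7*(-6) = 42 = 42 ✓

k = 0, l = -6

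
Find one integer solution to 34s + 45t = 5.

Step 1: Check solvability.
gcd(34, 45) = 1
Since 1 divides 5, solutions exist.

Step 2: Apply extended Euclidean algorithm to find gcd.
We find integers such that 34*x0 + 45*y0 = 1

Step 3: Scale the particular solution.
Multiply by 5/1 = 5:
s = 20, t = -15

Step 4: Verify.
34*(20) + 45*(-15) = 5 = 5 ✓

s = 20, t = -15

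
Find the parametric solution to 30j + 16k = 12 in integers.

Step 1: Compute gcd(30, 16) = 2.
Since 2 divides 12, solutions exist.

Step 2: Find a particular solution using extended Euclidean algorithm.
We get j₀ = -6, k₀ = 12.
Check: 30*-6 + 16*12 = 12 = 12 ✓

Step 3: Write the general solution.
j = -6 + (16/2)t = -6 + 8t
k = 12 - (30/2)t = 12 - 15t
for any integer t.

j = -6 + 8t, k = 12 - 15t for integer t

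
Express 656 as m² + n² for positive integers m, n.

We need to find integers m, n > 0 such that m² + n² = 656.
Trying m = 16: n² = 656 - 16² = 656 - 256 = 400
n = 20
Check: 16² + 20² = 256 + 400 = 656 ✓

656 = 16² + 20²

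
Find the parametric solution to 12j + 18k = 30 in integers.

Step 1: Compute gcd(12, 18) = 6.
Since 6 divides 30, solutions exist.

Step 2: Find a particular solution using extended Euclidean algorithm.
We get j₀ = -5, k₀ = 5.
Check: 12*-5 + 18*5 = 30 = 30 ✓

Step 3: Write the general solution.
j = -5 + (18/6)t = -5 + 3t
k = 5 - (12/6)t = 5 - 2t
for any integer t.

j = -5 + 3t, k = 5 - 2t for integer t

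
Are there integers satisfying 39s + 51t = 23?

Step 1: Compute gcd(39, 51).
gcd(39, 51) = 3

Step 2: Check divisibility.
Does 3 divide 23? 23 = 3 x 7 + 2, so no.

By the theorem on linear Diophantine equations, 39s + 51t = 23 has integer solutions if and only if gcd(39, 51) divides 23. Since 3 does not divide 23, no solutions exist.

No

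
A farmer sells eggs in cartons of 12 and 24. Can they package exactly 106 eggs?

We need non-negative a, b with 12a + 24b = 106.
gcd(12, 24) = 12, and 12 does not divide 106.
No integer solutions exist.

No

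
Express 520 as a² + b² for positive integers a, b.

We need to find integers a, b > 0 such that a² + b² = 520.
Trying a = 6: b² = 520 - 6² = 520 - 36 = 484
b = 22
Check: 6² + 22² = 36 + 484 = 520 ✓

520 = 6² + 22²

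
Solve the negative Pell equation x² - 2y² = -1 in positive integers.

We need x² = 2y² - 1. Try successive y:
y = 1: x² = 2·1² - 1 = 1 = 1² ✓
Check: 1² - 2·1² = 1 - 2 = -1 ✓

x = 1, y = 1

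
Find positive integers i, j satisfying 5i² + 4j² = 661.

Try small values of i and check whether (661 - 5i²)/4 is a perfect square.
i = 9: 5·9² = 405, so 4j² = 661 - 405 = 256, giving j² = 64, j = 8.
Check: 5·9² + 4·8² = 405 + 256 = 661 ✓

i = 9, j = 8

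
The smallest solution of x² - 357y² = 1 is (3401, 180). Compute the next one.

Solutions to x² - Dy² = 1 are generated by powers of (x₀ + y₀√D).
The next solution satisfies x₁ + y₁√357 = (x₀ + y₀√357)², giving:
x₁ = x₀² + 357y₀² = 3401² + 357·180² = 11566801 + 11566800 = 23133601
y₁ = 2x₀y₀ = 2·3401·180 = 1224360

Verify: 23133601² - 357·1224360² = 535163495227201 - 535163495227200 = 1 ✓

x = 23133601, y = 1224360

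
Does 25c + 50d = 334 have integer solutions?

Step 1: Compute gcd(25, 50).
gcd(25, 50) = 25

Step 2: Check divisibility.
Does 25 divide 334? 334 = 25 x 13 + 9, so no.

By the theorem on linear Diophantine equations, 25c + 50d = 334 has integer solutions if and only if gcd(25, 50) divides 334. Since 25 does not divide 334, no solutions exist.

No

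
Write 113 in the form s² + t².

We need to find integers s, t > 0 such that s² + t² = 113.
Trying s = 7: t² = 113 - 7² = 113 - 49 = 64
t = 8
Check: 7² + 8² = 49 + 64 = 113 ✓

113 = 7² + 8²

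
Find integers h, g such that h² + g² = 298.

We need to find integers h, g > 0 such that h² + g² = 298.
Trying h = 3: g² = 298 - 3² = 298 - 9 = 289
g = 17
Check: 3² + 17² = 9 + 289 = 298 ✓

298 = 3² + 17²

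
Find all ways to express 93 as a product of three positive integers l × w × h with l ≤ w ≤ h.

Iterate l from 1 to ⌊93^(1/3)⌋. For each l dividing 93, iterate w ≥ l with w dividing 93/l, and set h = 93/(l·w).
Triples found (2): (1×1×93), (1×3×31)

(1×1×93), (1×3×31)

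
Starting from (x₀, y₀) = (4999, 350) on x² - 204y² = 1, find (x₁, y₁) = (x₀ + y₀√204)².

Solutions to x² - Dy² = 1 are generated by powers of (x₀ + y₀√D).
The next solution satisfies x₁ + y₁√204 = (x₀ + y₀√204)², giving:
x₁ = x₀² + 204y₀² = 4999² + 204·350² = 24990001 + 24990000 = 49980001
y₁ = 2x₀y₀ = 2·4999·350 = 3499300

Verify: 49980001² - 204·3499300² = 2498000499960001 - 2498000499960000 = 1 ✓

x = 49980001, y = 3499300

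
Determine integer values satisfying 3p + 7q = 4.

Step 1: Check solvability.
gcd(3, 7) = 1
Since 1 divides 4, solutions exist.

Step 2: Apply extended Euclidean algorithm to find gcd.
We find integers such that 3*x0 + 7*y0 = 1

Step 3: Scale the particular solution.
Multiply by 4/1 = 4:
p = -8, q = 4

Step 4: Verify.
3*(-8) + 7*(4) = 4 = 4 ✓

p = -8, q = 4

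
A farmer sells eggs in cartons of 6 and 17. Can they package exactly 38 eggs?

We need non-negative a, b with 6a + 17b = 38.
gcd(6, 17) = 1 divides 38, but no a in [0, 6] gives non-negative b.

No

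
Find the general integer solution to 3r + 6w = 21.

Step 1: Compute gcd(3, 6) = 3.
Since 3 divides 21, solutions exist.

Step 2: Find a particular solution using extended Euclidean algorithm.
We get r₀ = 7, w₀ = 0.
Check: 3*7 + 6*0 = 21 = 21 ✓

Step 3: Write the general solution.
r = 7 + (6/3)t = 7 + 2t
w = 0 - (3/3)t = 0 - 1t
for any integer t.

r = 7 + 2t, w = 0 - 1t for integer t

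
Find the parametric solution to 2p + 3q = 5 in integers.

Step 1: Compute gcd(2, 3) = 1.
Since 1 divides 5, solutions exist.

Step 2: Find a particular solution using extended Euclidean algorithm.
We get p₀ = -5, q₀ = 5.
Check: 2*-5 + 3*5 = 5 = 5 ✓

Step 3: Write the general solution.
p = -5 + (3/1)t = -5 + 3t
q = 5 - (2/1)t = 5 - 2t
for any integer t.

p = -5 + 3t, q = 5 - 2t for integer t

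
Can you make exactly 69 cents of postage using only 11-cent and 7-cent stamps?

We need non-negative x, y with 11x + 7y = 69.
gcd(11, 7) = 1 divides 69, so integer solutions exist.
Search for a non-negative one: x = 5 gives 7y = 69 - 55 = 14, so y = 2.
Check: 11·5 + 7·2 = 69 ✓

Yes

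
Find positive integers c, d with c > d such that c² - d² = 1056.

Factor: c² - d² = (c+d)(c-d) = 1056.
We need two factors of 1056 with the same parity.
Use c+d = 528 and c-d = 2 (product 528·2 = 1056).
Adding: 2c = 530, so c = 265.
Subtracting: 2d = 526, so d = 263.
Check: 265² - 263² = 70225 - 69169 = 1056 ✓

c = 265, d = 263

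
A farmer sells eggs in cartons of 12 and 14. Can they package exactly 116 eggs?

We need non-negative a, b with 12a + 14b = 116.
gcd(12, 14) = 2 divides 116.
Try a = 5: 14b = 116 - 60 = 56, so b = 4.
One way: 5 cartons of 12 and 4 cartons of 14.

Yes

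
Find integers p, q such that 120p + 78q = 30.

Step 1: Check solvability.
gcd(120, 78) = 6
Since 6 divides 30, solutions exist.

Step 2: Apply extended Euclidean algorithm to find gcd.
We find integers such that 120*x0 + 78*y0 = 6

Step 3: Scale the particular solution.
Multiply by 30/6 = 5:
p = 10, q = -15

Step 4: Verify.
120*(10) + 78*(-15) = 30 = 30 ✓

p = 10, q = -15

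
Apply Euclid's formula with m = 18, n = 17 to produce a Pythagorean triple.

a = m² - n² = 18² - 17² = 324 - 289 = 35
b = 2mn = 2·18·17 = 612
c = m² + n² = 324 + 289 = 613
Verify: 35² + 612² = 1225 + 374544 = 375769 = 613² ✓

(35, 612, 613)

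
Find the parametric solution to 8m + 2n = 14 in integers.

Step 1: Compute gcd(8, 2) = 2.
Since 2 divides 14, solutions exist.

Step 2: Find a particular solution using extended Euclidean algorithm.
We get m₀ = 0, n₀ = 7.
Check: 8*0 + 2*7 = 14 = 14 ✓

Step 3: Write the general solution.
m = 0 + (2/2)t = 0 + 1t
n = 7 - (8/2)t = 7 - 4t
for any integer t.

m = 0 + 1t, n = 7 - 4t for integer t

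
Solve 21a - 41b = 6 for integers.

Step 1: Check solvability.
gcd(21, 41) = 1
Since 1 divides 6, solutions exist.

Step 2: Apply extended Euclidean algorithm to find gcd.
We find integers such that 21*x0 + 41*y0 = 1

Step 3: Scale the particular solution.
Multiply by 6/1 = 6:
a = 12, b = 6

Step 4: Verify.
21*(12) - 41*(6) = 6 = 6 ✓

a = 12, b = 6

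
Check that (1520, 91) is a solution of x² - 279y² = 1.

Compute x² = 1520² = 2310400
Compute 279y² = 279·91² = 279·8281 = 2310399
x² - 279y² = 2310400 - 2310399 = 1
Since this equals 1, (1520, 91) is a solution.

Yes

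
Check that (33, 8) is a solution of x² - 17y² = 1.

Compute x² = 33² = 1089
Compute 17y² = 17·8² = 17·64 = 1088
x² - 17y² = 1089 - 1088 = 1
Since this equals 1, (33, 8) is a solution.

Yes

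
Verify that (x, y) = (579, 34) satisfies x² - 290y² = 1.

Compute x² = 579² = 335241
Compute 290y² = 290·34² = 290·1156 = 335240
x² - 290y² = 335241 - 335240 = 1
Since this equals 1, (579, 34) is a solution.

Yes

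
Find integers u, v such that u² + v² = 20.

We need to find integers u, v > 0 such that u² + v² = 20.
Trying u = 2: v² = 20 - 2² = 20 - 4 = 16
v = 4
Check: 2² + 4² = 4 + 16 = 20 ✓

20 = 2² + 4²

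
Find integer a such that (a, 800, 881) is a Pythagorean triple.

a² = c² - b² = 881² - 800² = 776161 - 640000 = 136161
a = sqrt(136161) = 369

369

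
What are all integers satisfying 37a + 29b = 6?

Step 1: Compute gcd(37, 29) = 1.
Since 1 divides 6, solutions exist.

Step 2: Find a particular solution using extended Euclidean algorithm.
We get a₀ = 66, b₀ = -84.
Check: 37*66 + 29*-84 = 6 = 6 ✓

Step 3: Write the general solution.
a = 66 + (29/1)t = 66 + 29t
b = -84 - (37/1)t = -84 - 37t
for any integer t.

a = 66 + 29t, b = -84 - 37t for integer t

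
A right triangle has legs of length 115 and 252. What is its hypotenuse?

c² = a² + b² = 115² + 252² = 13225 + 63504 = 76729
c = 277

277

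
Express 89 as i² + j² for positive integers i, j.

We need to find integers i, j > 0 such that i² + j² = 89.
Trying i = 5: j² = 89 - 5² = 89 - 25 = 64
j = 8
Check: 5² + 8² = 25 + 64 = 89 ✓

89 = 5² + 8²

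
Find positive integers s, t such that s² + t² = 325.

Search for s with 325 - s² a perfect square.
s = 1: 325 - 1² = 325 - 1 = 324 = 18² ✓
So s = 1, t = 18.

s = 1, t = 18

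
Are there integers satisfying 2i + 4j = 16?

Step 1: Compute gcd(2, 4).
gcd(2, 4) = 2

Step 2: Check divisibility.
Does 2 divide 16? 16 = 2 x 8, so yes.

By the theorem on linear Diophantine equations, 2i + 4j = 16 has integer solutions if and only if gcd(2, 4) divides 16. Since 2 | 16, solutions exist.

Yes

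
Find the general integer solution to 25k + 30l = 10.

Step 1: Compute gcd(25, 30) = 5.
Since 5 divides 10, solutions exist.

Step 2: Find a particular solution using extended Euclidean algorithm.
We get k₀ = -2, l₀ = 2.
Check: 25*-2 + 30*2 = 10 = 10 ✓

Step 3: Write the general solution.
k = -2 + (30/5)t = -2 + 6t
l = 2 - (25/5)t = 2 - 5t
for any integer t.

k = -2 + 6t, l = 2 - 5t for integer t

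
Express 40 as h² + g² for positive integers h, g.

We need to find integers h, g > 0 such that h² + g² = 40.
Trying h = 2: g² = 40 - 2² = 40 - 4 = 36
g = 6
Check: 2² + 6² = 4 + 36 = 40 ✓

40 = 2² + 6²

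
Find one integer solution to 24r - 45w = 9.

Step 1: Check solvability.
gcd(24, 45) = 3
Since 3 divides 9, solutions exist.

Step 2: Apply extended Euclidean algorithm to find gcd.
We find integers such that 24*x0 + 45*y0 = 3

Step 3: Scale the particular solution.
Multiply by 9/3 = 3:
r = 6, w = 3

Step 4: Verify.
24*(6) - 45*(3) = 9 = 9 ✓

r = 6, w = 3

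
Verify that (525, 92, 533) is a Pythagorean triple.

Compute a² + b² = 525² + 92² = 275625 + 8464 = 284089
Compute c² = 533² = 284089
Since 284089 = 284089, confirmed.

Yes, it is a Pythagorean triple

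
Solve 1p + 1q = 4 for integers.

Step 1: Check solvability.
gcd(1, 1) = 1
Since 1 divides 4, solutions exist.

Step 2: Apply extended Euclidean algorithm to find gcd.
We find integers such that 1*x0 + 1*y0 = 1

Step 3: Scale the particular solution.
Multiply by 4/1 = 4:
p = 0, q = 4

Step 4: Verify.
1*(0) + 1*(4) = 4 = 4 ✓

p = 0, q = 4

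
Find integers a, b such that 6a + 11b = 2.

Step 1: Check solvability.
gcd(6, 11) = 1
Since 1 divides 2, solutions exist.

Step 2: Apply extended Euclidean algorithm to find gcd.
We find integers such that 6*x0 + 11*y0 = 1

Step 3: Scale the particular solution.
Multiply by 2/1 = 2:
a = 4, b = -2

Step 4: Verify.
6*(4) + 11*(-2) = 2 = 2 ✓

a = 4, b = -2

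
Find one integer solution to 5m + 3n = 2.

Step 1: Check solvability.
gcd(5, 3) = 1
Since 1 divides 2, solutions exist.

Step 2: Apply extended Euclidean algorithm to find gcd.
We find integers such that 5*x0 + 3*y0 = 1

Step 3: Scale the particular solution.
Multiply by 2/1 = 2:
m = -2, n = 4

Step 4: Verify.
5*(-2) + 3*(4) = 2 = 2 ✓

m = -2, n = 4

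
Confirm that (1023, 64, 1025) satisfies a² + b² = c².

Compute a² + b² = 1023² + 64² = 1046529 + 4096 = 1050625
Compute c² = 1025² = 1050625
Since 1050625 = 1050625, confirmed.

Yes, it is a Pythagorean triple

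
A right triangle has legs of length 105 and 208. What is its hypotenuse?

c² = a² + b² = 105² + 208² = 11025 + 43264 = 54289
c = 233

233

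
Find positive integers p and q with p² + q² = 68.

We need to find integers p, q > 0 such that p² + q² = 68.
Trying p = 2: q² = 68 - 2² = 68 - 4 = 64
q = 8
Check: 2² + 8² = 4 + 64 = 68 ✓

68 = 2² + 8²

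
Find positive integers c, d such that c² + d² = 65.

Search for c with 65 - c² a perfect square.
c = 1: 65 - 1² = 65 - 1 = 64 = 8² ✓
So c = 1, d = 8.

c = 1, d = 8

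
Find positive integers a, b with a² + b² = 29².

We need a² + b² = 29² = 841.
Trying: 21² + 20² = 441 + 400 = 841 ✓

(21, 20, 29)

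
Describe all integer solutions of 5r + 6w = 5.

Step 1: Compute gcd(5, 6) = 1.
Since 1 divides 5, solutions exist.

Step 2: Find a particular solution using extended Euclidean algorithm.
We get r₀ = -5, w₀ = 5.
Check: 5*-5 + 6*5 = 5 = 5 ✓

Step 3: Write the general solution.
r = -5 + (6/1)t = -5 + 6t
w = 5 - (5/1)t = 5 - 5t
for any integer t.

r = -5 + 6t, w = 5 - 5t for integer t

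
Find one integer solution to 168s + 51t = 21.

Step 1: Check solvability.
gcd(168, 51) = 3
Since 3 divides 21, solutions exist.

Step 2: Apply extended Euclidean algorithm to find gcd.
We find integers such that 168*x0 + 51*y0 = 3

Step 3: Scale the particular solution.
Multiply by 21/3 = 7:
s = 49, t = -161

Step 4: Verify.
168*(49) + 51*(-161) = 21 = 21 ✓

s = 49, t = -161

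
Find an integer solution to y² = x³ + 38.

Try small integer x values and check whether x³ + 38 is a perfect square.
x = 11: x³ + 38 = 11³ + 38 = 1331 + 38 = 1369
Is 1369 a perfect square? 37² = 1369 ✓
So (x, y) = (11, -37) is a solution.

x = 11, y = -37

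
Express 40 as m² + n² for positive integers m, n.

We need to find integers m, n > 0 such that m² + n² = 40.
Trying m = 2: n² = 40 - 2² = 40 - 4 = 36
n = 6
Check: 2² + 6² = 4 + 36 = 40 ✓

40 = 2² + 6²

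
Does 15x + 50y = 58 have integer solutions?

Step 1: Compute gcd(15, 50).
gcd(15, 50) = 5

Step 2: Check divisibility.
Does 5 divide 58? 58 = 5 x 11 + 3, so no.

By the theorem on linear Diophantine equations, 15x + 50y = 58 has integer solutions if and only if gcd(15, 50) divides 58. Since 5 does not divide 58, no solutions exist.

No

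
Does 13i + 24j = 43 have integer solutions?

Step 1: Compute gcd(13, 24).
gcd(13, 24) = 1

Step 2: Check divisibility.
Does 1 divide 43? 43 = 1 x 43, so yes.

By the theorem on linear Diophantine equations, 13i + 24j = 43 has integer solutions if and only if gcd(13, 24) divides 43. Since 1 | 43, solutions exist.

Yes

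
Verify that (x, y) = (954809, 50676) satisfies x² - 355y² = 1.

Compute x² = 954809² = 911660226481
Compute 355y² = 355·50676² = 355·2568056976 = 911660226480
x² - 355y² = 911660226481 - 911660226480 = 1
Since this equals 1, (954809, 50676) is a solution.

Yes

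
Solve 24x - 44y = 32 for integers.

Step 1: Check solvability.
gcd(24, 44) = 4
Since 4 divides 32, solutions exist.

Step 2: Apply extended Euclidean algorithm to find gcd.
We find integers such that 24*x0 + 44*y0 = 4

Step 3: Scale the particular solution.
Multiply by 32/4 = 8:
x = 16, y = 8

Step 4: Verify.
24*(16) - 44*(8) = 32 = 32 ✓

x = 16, y = 8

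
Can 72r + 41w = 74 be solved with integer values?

Step 1: Compute gcd(72, 41).
gcd(72, 41) = 1

Step 2: Check divisibility.
Does 1 divide 74? 74 = 1 x 74, so yes.

By the theorem on linear Diophantine equations, 72r + 41w = 74 has integer solutions if and only if gcd(72, 41) divides 74. Since 1 | 74, solutions exist.

Yes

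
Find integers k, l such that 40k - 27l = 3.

Step 1: Check solvability.
gcd(40, 27) = 1
Since 1 divides 3, solutions exist.

Step 2: Apply extended Euclidean algorithm to find gcd.
We find integers such that 40*x0 + 27*y0 = 1

Step 3: Scale the particular solution.
Multiply by 3/1 = 3:
k = -6, l = -9

Step 4: Verify.
40*(-6) - 27*(-9) = 3 = 3 ✓

k = -6, l = -9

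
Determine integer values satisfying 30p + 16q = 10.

Step 1: Check solvability.
gcd(30, 16) = 2
Since 2 divides 10, solutions exist.

Step 2: Apply extended Euclidean algorithm to find gcd.
We find integers such that 30*x0 + 16*y0 = 2

Step 3: Scale the particular solution.
Multiply by 10/2 = 5:
p = -5, q = 10

Step 4: Verify.
30*(-5) + 16*(10) = 10 = 10 ✓

p = -5, q = 10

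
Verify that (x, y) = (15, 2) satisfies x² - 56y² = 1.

Compute x² = 15² = 225
Compute 56y² = 56·2² = 56·4 = 224
x² - 56y² = 225 - 224 = 1
Since this equals 1, (15, 2) is a solution.

Yes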